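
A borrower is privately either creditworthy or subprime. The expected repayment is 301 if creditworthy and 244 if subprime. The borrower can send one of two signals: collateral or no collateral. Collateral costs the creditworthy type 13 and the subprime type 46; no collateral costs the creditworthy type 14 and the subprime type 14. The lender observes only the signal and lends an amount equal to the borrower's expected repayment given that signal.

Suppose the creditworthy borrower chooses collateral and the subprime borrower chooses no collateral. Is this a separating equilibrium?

Under separation the lender infers type exactly: collateral → creditworthy (pays 301), no collateral → subprime (pays 244).
Creditworthy: collateral gives 301 − 13 = 288; no collateral gives 244 − 14 = 230. No deviation. ✓
Subprime: no collateral gives 244 − 14 = 230; collateral gives 301 − 46 = 255. Would deviate. ✗

No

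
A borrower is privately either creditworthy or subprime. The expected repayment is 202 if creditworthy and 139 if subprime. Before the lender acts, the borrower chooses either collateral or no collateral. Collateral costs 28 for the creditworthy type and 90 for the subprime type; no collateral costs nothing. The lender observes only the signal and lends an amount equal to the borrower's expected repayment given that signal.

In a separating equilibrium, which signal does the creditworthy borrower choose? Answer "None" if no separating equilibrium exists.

collateral

Try creditworthy → collateral, subprime → no collateral:
  If types separate, collateral earns payment 202 and no collateral earns 139.
  Creditworthy: collateral gives 202 − 28 = 174; no collateral gives 139 − 0 = 139. No deviation. ✓
  Subprime: no collateral gives 139 − 0 = 139; collateral gives 202 − 90 = 112. No deviation. ✓
Both hold — the creditworthy type sends collateral.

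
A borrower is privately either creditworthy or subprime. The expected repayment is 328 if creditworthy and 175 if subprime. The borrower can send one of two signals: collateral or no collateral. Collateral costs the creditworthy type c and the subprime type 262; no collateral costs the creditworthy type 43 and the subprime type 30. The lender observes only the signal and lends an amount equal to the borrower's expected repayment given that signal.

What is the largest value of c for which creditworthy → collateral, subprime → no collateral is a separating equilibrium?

196

Under separation: collateral → creditworthy (pays 328); no collateral → subprime (pays 175).
Subprime: 175 − 30 = 145 ≥ 328 − 262 = 66. Holds regardless of c. ✓
Creditworthy: 328 − c ≥ 175 − 43, so c ≤ 328 − 132 = 196.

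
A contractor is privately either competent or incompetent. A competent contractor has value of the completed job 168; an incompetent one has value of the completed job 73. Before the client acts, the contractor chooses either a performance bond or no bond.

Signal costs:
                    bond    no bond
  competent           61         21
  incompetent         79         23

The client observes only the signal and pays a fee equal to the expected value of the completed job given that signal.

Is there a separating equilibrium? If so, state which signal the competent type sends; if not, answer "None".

Try competent → bond, incompetent → no bond:
  Under separation the client infers type exactly: bond → competent (pays 168), no bond → incompetent (pays 73).
  Competent: bond gives 168 − 61 = 107; no bond gives 73 − 21 = 52. No deviation. ✓
  Incompetent: no bond gives 73 − 23 = 50; bond gives 168 − 79 = 89. Would deviate. ✗
Try competent → no bond, incompetent → bond:
  Under separation the client infers type exactly: no bond → competent (pays 168), bond → incompetent (pays 73).
  Competent: no bond gives 168 − 21 = 147; bond gives 73 − 61 = 12. No deviation. ✓
  Incompetent: bond gives 73 − 79 = -6; no bond gives 168 − 23 = 145. Would deviate. ✗
Neither assignment is incentive-compatible.

None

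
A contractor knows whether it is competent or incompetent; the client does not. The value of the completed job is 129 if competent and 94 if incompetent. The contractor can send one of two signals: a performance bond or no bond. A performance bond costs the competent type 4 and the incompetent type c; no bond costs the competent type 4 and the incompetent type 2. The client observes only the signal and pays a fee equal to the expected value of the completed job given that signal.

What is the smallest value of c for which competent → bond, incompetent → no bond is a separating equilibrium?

Under separation: bond → competent (pays 129); no bond → incompetent (pays 94).
Competent: 129 − 4 = 125 ≥ 94 − 4 = 90. Holds regardless of c. ✓
Incompetent: 94 − 2 ≥ 129 − c, so c ≥ 129 − 92 = 37.

37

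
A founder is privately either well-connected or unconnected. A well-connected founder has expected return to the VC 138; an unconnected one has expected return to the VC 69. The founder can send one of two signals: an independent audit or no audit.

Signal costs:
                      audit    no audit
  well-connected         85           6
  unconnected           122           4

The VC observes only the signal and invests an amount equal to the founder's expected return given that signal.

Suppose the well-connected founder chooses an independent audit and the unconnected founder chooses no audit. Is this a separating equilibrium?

No

If types separate, audit earns payment 138 and no audit earns 69.
Well-connected: audit gives 138 − 85 = 53; no audit gives 69 − 6 = 63. Would deviate. ✗
Unconnected: no audit gives 69 − 4 = 65; audit gives 138 − 122 = 16. No deviation. ✓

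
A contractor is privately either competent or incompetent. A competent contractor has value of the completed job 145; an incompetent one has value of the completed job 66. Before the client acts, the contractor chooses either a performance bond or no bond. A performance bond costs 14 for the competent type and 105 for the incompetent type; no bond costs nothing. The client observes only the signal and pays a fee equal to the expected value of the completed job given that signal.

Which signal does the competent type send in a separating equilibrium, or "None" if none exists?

Try competent → bond, incompetent → no bond:
  If types separate, bond earns payment 145 and no bond earns 66.
  Competent: bond gives 145 − 14 = 131; no bond gives 66 − 0 = 66. No deviation. ✓
  Incompetent: no bond gives 66 − 0 = 66; bond gives 145 − 105 = 40. No deviation. ✓
Both hold — the competent type sends bond.

bond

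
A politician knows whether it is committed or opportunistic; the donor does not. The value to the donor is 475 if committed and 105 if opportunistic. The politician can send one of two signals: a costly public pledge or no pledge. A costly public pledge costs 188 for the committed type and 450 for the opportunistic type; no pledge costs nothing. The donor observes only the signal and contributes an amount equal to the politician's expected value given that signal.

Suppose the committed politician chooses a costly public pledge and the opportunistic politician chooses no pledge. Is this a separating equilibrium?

If types separate, pledge earns payment 475 and no pledge earns 105.
Committed: pledge gives 475 − 188 = 287; no pledge gives 105 − 0 = 105. No deviation. ✓
Opportunistic: no pledge gives 105 − 0 = 105; pledge gives 475 − 450 = 25. No deviation. ✓
Both incentive constraints hold.

Yes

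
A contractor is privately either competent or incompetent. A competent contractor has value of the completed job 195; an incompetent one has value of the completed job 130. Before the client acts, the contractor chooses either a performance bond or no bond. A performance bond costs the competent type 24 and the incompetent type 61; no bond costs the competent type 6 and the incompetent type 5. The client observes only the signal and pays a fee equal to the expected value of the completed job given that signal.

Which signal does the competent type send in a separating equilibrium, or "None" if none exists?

None

Try competent → bond, incompetent → no bond:
  If types separate, bond earns payment 195 and no bond earns 130.
  Competent: bond gives 195 − 24 = 171; no bond gives 130 − 6 = 124. No deviation. ✓
  Incompetent: no bond gives 130 − 5 = 125; bond gives 195 − 61 = 134. Would deviate. ✗
Try competent → no bond, incompetent → bond:
  If types separate, no bond earns payment 195 and bond earns 130.
  Competent: no bond gives 195 − 6 = 189; bond gives 130 − 24 = 106. No deviation. ✓
  Incompetent: bond gives 130 − 61 = 69; no bond gives 195 − 5 = 190. Would deviate. ✗
Neither assignment is incentive-compatible.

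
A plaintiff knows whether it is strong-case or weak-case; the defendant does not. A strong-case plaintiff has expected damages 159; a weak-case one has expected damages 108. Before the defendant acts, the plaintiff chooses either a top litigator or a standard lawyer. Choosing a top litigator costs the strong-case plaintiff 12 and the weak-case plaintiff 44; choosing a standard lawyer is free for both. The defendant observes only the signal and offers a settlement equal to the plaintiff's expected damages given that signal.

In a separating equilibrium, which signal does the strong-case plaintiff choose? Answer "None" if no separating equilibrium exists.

Try strong-case → top litigator, weak-case → standard lawyer:
  Under separation the defendant infers type exactly: top litigator → strong-case (pays 159), standard lawyer → weak-case (pays 108).
  Strong-case: top litigator gives 159 − 12 = 147; standard lawyer gives 108 − 0 = 108. No deviation. ✓
  Weak-case: standard lawyer gives 108 − 0 = 108; top litigator gives 159 − 44 = 115. Would deviate. ✗
Try strong-case → standard lawyer, weak-case → top litigator:
  Under separation the defendant infers type exactly: standard lawyer → strong-case (pays 159), top litigator → weak-case (pays 108).
  Strong-case: standard lawyer gives 159 − 0 = 159; top litigator gives 108 − 12 = 96. No deviation. ✓
  Weak-case: top litigator gives 108 − 44 = 64; standard lawyer gives 159 − 0 = 159. Would deviate. ✗
Neither assignment is incentive-compatible.

None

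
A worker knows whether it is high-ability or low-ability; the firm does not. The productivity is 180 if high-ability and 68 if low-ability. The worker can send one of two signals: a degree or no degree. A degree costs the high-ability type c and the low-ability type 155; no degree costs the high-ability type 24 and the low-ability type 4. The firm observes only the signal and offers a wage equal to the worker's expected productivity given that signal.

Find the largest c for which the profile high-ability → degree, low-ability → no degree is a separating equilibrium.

136

Under separation: degree → high-ability (pays 180); no degree → low-ability (pays 68).
Low-ability: 68 − 4 = 64 ≥ 180 − 155 = 25. Holds regardless of c. ✓
High-ability: 180 − c ≥ 68 − 24, so c ≤ 180 − 44 = 136.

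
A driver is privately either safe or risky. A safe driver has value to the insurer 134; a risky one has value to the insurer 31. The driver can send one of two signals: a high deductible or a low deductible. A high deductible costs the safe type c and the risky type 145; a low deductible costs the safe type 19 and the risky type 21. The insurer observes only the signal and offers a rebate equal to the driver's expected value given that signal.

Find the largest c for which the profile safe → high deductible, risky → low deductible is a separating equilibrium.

122

Under separation: high deductible → safe (pays 134); low deductible → risky (pays 31).
Risky: 31 − 21 = 10 ≥ 134 − 145 = -11. Holds regardless of c. ✓
Safe: 134 − c ≥ 31 − 19, so c ≤ 134 − 12 = 122.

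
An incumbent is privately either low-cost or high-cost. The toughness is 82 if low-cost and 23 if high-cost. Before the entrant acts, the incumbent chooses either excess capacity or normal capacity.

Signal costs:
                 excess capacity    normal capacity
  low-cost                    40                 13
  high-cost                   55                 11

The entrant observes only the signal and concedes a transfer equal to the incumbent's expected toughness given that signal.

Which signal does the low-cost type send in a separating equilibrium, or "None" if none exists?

Try low-cost → excess capacity, high-cost → normal capacity:
  If types separate, excess capacity earns payment 82 and normal capacity earns 23.
  Low-cost: excess capacity gives 82 − 40 = 42; normal capacity gives 23 − 13 = 10. No deviation. ✓
  High-cost: normal capacity gives 23 − 11 = 12; excess capacity gives 82 − 55 = 27. Would deviate. ✗
Try low-cost → normal capacity, high-cost → excess capacity:
  If types separate, normal capacity earns payment 82 and excess capacity earns 23.
  Low-cost: normal capacity gives 82 − 13 = 69; excess capacity gives 23 − 40 = -17. No deviation. ✓
  High-cost: excess capacity gives 23 − 55 = -32; normal capacity gives 82 − 11 = 71. Would deviate. ✗
Neither assignment is incentive-compatible.

None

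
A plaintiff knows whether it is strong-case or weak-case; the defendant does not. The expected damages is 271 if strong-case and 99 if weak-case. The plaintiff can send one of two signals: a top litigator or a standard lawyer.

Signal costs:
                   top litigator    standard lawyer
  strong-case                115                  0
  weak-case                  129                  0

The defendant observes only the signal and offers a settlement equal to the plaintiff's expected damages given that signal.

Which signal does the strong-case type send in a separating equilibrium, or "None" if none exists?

Try strong-case → top litigator, weak-case → standard lawyer:
  If types separate, top litigator earns payment 271 and standard lawyer earns 99.
  Strong-case: top litigator gives 271 − 115 = 156; standard lawyer gives 99 − 0 = 99. No deviation. ✓
  Weak-case: standard lawyer gives 99 − 0 = 99; top litigator gives 271 − 129 = 142. Would deviate. ✗
Try strong-case → standard lawyer, weak-case → top litigator:
  If types separate, standard lawyer earns payment 271 and top litigator earns 99.
  Strong-case: standard lawyer gives 271 − 0 = 271; top litigator gives 99 − 115 = -16. No deviation. ✓
  Weak-case: top litigator gives 99 − 129 = -30; standard lawyer gives 271 − 0 = 271. Would deviate. ✗
Neither assignment is incentive-compatible.

None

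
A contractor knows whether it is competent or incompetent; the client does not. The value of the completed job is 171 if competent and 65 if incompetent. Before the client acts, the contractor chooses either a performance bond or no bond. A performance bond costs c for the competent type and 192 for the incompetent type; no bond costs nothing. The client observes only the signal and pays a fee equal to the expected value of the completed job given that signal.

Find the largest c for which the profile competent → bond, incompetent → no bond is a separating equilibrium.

106

Under separation: bond → competent (pays 171); no bond → incompetent (pays 65).
Incompetent: 65 − 0 = 65 ≥ 171 − 192 = -21. Holds regardless of c. ✓
Competent: 171 − c ≥ 65 − 0, so c ≤ 171 − 65 = 106.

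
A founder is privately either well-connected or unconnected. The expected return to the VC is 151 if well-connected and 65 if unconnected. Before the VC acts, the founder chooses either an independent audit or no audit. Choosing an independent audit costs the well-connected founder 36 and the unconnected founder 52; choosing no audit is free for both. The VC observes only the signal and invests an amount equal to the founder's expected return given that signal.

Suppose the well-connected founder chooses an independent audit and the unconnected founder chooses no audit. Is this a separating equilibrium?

No

Under separation the VC infers type exactly: audit → well-connected (pays 151), no audit → unconnected (pays 65).
Well-connected: audit gives 151 − 36 = 115; no audit gives 65 − 0 = 65. No deviation. ✓
Unconnected: no audit gives 65 − 0 = 65; audit gives 151 − 52 = 99. Would deviate. ✗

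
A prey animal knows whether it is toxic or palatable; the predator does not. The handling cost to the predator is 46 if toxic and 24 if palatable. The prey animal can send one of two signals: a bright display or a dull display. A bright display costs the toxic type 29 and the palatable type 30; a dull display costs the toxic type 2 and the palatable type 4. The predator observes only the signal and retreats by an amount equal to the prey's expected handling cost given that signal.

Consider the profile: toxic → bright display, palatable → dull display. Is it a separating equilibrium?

If types separate, bright display earns payment 46 and dull display earns 24.
Toxic: bright display gives 46 − 29 = 17; dull display gives 24 − 2 = 22. Would deviate. ✗
Palatable: dull display gives 24 − 4 = 20; bright display gives 46 − 30 = 16. No deviation. ✓

No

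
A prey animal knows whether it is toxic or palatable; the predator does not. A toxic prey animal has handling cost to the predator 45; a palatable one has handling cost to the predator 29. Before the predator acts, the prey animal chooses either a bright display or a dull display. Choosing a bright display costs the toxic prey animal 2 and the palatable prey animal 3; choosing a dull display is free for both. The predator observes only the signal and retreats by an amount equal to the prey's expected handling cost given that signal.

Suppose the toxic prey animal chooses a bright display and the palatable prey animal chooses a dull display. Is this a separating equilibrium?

If types separate, bright display earns payment 45 and dull display earns 29.
Toxic: bright display gives 45 − 2 = 43; dull display gives 29 − 0 = 29. No deviation. ✓
Palatable: dull display gives 29 − 0 = 29; bright display gives 45 − 3 = 42. Would deviate. ✗

No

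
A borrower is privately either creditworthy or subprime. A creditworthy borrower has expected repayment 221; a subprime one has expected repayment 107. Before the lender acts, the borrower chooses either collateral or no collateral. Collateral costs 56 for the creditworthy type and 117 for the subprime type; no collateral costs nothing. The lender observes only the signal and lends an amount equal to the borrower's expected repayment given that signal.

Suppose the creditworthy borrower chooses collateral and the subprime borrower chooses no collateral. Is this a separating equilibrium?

Yes

If types separate, collateral earns payment 221 and no collateral earns 107.
Creditworthy: collateral gives 221 − 56 = 165; no collateral gives 107 − 0 = 107. No deviation. ✓
Subprime: no collateral gives 107 − 0 = 107; collateral gives 221 − 117 = 104. No deviation. ✓
Both incentive constraints hold.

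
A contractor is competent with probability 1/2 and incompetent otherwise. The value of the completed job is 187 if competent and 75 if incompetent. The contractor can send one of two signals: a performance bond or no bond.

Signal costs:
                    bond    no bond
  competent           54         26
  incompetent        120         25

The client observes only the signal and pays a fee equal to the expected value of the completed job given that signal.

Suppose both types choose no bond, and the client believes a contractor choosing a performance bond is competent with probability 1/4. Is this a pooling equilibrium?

Yes

At the pooled signal (no bond) the client holds the prior 1/2 and pays 1/2·187 + 1/2·75 = 131. Off-path (bond) belief 1/4 gives 1/4·187 + 3/4·75 = 103.
Competent: no bond gives 131 − 26 = 105; bond gives 103 − 54 = 49. Stays. ✓
Incompetent: no bond gives 131 − 25 = 106; bond gives 103 − 120 = -17. Stays. ✓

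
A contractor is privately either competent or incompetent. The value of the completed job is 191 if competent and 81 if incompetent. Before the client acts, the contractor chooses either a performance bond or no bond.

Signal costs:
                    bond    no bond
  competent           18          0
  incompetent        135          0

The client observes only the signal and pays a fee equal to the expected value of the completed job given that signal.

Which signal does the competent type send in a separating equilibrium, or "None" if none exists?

Try competent → bond, incompetent → no bond:
  Under separation the client infers type exactly: bond → competent (pays 191), no bond → incompetent (pays 81).
  Competent: bond gives 191 − 18 = 173; no bond gives 81 − 0 = 81. No deviation. ✓
  Incompetent: no bond gives 81 − 0 = 81; bond gives 191 − 135 = 56. No deviation. ✓
Both hold — the competent type sends bond.

bond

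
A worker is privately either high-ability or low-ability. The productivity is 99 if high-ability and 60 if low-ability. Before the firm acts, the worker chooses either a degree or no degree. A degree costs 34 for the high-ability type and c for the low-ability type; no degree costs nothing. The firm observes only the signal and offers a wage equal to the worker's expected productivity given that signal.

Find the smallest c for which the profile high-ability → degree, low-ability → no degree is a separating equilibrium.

Under separation: degree → high-ability (pays 99); no degree → low-ability (pays 60).
High-ability: 99 − 34 = 65 ≥ 60 − 0 = 60. Holds regardless of c. ✓
Low-ability: 60 − 0 ≥ 99 − c, so c ≥ 99 − 60 = 39.

39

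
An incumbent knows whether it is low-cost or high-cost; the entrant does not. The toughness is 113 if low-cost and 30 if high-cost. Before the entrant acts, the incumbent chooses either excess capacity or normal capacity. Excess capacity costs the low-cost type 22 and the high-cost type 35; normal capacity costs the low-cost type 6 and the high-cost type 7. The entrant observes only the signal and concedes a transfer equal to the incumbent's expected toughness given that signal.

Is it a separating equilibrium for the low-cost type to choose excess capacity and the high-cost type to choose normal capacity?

Under separation the entrant infers type exactly: excess capacity → low-cost (pays 113), normal capacity → high-cost (pays 30).
Low-cost: excess capacity gives 113 − 22 = 91; normal capacity gives 30 − 6 = 24. No deviation. ✓
High-cost: normal capacity gives 30 − 7 = 23; excess capacity gives 113 − 35 = 78. Would deviate. ✗

No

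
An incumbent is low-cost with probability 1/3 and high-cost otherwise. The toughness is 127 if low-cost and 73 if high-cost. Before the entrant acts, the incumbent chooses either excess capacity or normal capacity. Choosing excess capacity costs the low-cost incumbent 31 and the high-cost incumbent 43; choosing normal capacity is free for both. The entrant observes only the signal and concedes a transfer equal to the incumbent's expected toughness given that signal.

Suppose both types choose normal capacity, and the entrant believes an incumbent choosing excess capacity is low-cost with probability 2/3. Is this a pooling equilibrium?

Yes

At the pooled signal (normal capacity) the entrant holds the prior 1/3 and pays 1/3·127 + 2/3·73 = 91. Off-path (excess capacity) belief 2/3 gives 2/3·127 + 1/3·73 = 109.
Low-cost: normal capacity gives 91 − 0 = 91; excess capacity gives 109 − 31 = 78. Stays. ✓
High-cost: normal capacity gives 91 − 0 = 91; excess capacity gives 109 − 43 = 66. Stays. ✓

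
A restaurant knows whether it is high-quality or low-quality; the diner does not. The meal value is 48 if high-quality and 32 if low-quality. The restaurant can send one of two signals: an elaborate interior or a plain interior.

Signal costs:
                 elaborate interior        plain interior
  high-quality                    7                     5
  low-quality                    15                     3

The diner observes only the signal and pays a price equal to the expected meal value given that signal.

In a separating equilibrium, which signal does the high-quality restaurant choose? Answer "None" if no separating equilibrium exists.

Try high-quality → elaborate interior, low-quality → plain interior:
  Under separation the diner infers type exactly: elaborate interior → high-quality (pays 48), plain interior → low-quality (pays 32).
  High-quality: elaborate interior gives 48 − 7 = 41; plain interior gives 32 − 5 = 27. No deviation. ✓
  Low-quality: plain interior gives 32 − 3 = 29; elaborate interior gives 48 − 15 = 33. Would deviate. ✗
Try high-quality → plain interior, low-quality → elaborate interior:
  Under separation the diner infers type exactly: plain interior → high-quality (pays 48), elaborate interior → low-quality (pays 32).
  High-quality: plain interior gives 48 − 5 = 43; elaborate interior gives 32 − 7 = 25. No deviation. ✓
  Low-quality: elaborate interior gives 32 − 15 = 17; plain interior gives 48 − 3 = 45. Would deviate. ✗
Neither assignment is incentive-compatible.

None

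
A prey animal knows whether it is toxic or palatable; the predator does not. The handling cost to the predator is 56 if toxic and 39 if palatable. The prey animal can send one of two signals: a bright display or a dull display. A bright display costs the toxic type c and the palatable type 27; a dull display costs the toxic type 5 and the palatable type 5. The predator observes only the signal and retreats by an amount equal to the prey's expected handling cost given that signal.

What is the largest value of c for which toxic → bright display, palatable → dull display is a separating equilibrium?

22

Under separation: bright display → toxic (pays 56); dull display → palatable (pays 39).
Palatable: 39 − 5 = 34 ≥ 56 − 27 = 29. Holds regardless of c. ✓
Toxic: 56 − c ≥ 39 − 5, so c ≤ 56 − 34 = 22.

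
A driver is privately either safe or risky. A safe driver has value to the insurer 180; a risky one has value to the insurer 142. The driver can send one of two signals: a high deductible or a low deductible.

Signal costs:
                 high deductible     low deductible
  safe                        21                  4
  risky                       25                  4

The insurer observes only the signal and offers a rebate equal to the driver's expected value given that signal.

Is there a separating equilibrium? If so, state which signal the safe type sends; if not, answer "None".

Try safe → high deductible, risky → low deductible:
  Under separation the insurer infers type exactly: high deductible → safe (pays 180), low deductible → risky (pays 142).
  Safe: high deductible gives 180 − 21 = 159; low deductible gives 142 − 4 = 138. No deviation. ✓
  Risky: low deductible gives 142 − 4 = 138; high deductible gives 180 − 25 = 155. Would deviate. ✗
Try safe → low deductible, risky → high deductible:
  Under separation the insurer infers type exactly: low deductible → safe (pays 180), high deductible → risky (pays 142).
  Safe: low deductible gives 180 − 4 = 176; high deductible gives 142 − 21 = 121. No deviation. ✓
  Risky: high deductible gives 142 − 25 = 117; low deductible gives 180 − 4 = 176. Would deviate. ✗
Neither assignment is incentive-compatible.

None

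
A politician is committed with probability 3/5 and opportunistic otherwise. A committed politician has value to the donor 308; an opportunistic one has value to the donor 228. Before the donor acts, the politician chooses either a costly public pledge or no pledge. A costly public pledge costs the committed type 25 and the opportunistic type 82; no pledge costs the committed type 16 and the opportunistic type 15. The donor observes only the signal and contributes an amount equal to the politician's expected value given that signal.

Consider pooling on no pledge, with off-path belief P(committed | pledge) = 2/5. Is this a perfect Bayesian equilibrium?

On the equilibrium path (no pledge) the donor holds the prior 3/5 and pays 3/5·308 + 2/5·228 = 276. Off-path (pledge) belief 2/5 gives 2/5·308 + 3/5·228 = 260.
Committed: no pledge gives 276 − 16 = 260; pledge gives 260 − 25 = 235. Stays. ✓
Opportunistic: no pledge gives 276 − 15 = 261; pledge gives 260 − 82 = 178. Stays. ✓
Beliefs are Bayes-consistent on-path and both types best-respond.

Yes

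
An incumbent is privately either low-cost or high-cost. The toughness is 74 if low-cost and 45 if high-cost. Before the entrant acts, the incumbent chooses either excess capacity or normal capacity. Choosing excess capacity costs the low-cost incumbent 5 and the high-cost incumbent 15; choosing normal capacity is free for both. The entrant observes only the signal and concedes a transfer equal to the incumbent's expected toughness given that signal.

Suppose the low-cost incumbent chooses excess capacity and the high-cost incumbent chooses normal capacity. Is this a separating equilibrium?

If types separate, excess capacity earns payment 74 and normal capacity earns 45.
Low-cost: excess capacity gives 74 − 5 = 69; normal capacity gives 45 − 0 = 45. No deviation. ✓
High-cost: normal capacity gives 45 − 0 = 45; excess capacity gives 74 − 15 = 59. Would deviate. ✗

No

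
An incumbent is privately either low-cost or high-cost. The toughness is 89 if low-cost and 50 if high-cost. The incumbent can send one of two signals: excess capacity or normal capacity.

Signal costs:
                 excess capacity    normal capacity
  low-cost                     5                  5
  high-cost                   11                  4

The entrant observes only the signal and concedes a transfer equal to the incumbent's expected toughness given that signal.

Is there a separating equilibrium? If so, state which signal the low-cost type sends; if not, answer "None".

None

Try low-cost → excess capacity, high-cost → normal capacity:
  If types separate, excess capacity earns payment 89 and normal capacity earns 50.
  Low-cost: excess capacity gives 89 − 5 = 84; normal capacity gives 50 − 5 = 45. No deviation. ✓
  High-cost: normal capacity gives 50 − 4 = 46; excess capacity gives 89 − 11 = 78. Would deviate. ✗
Try low-cost → normal capacity, high-cost → excess capacity:
  If types separate, normal capacity earns payment 89 and excess capacity earns 50.
  Low-cost: normal capacity gives 89 − 5 = 84; excess capacity gives 50 − 5 = 45. No deviation. ✓
  High-cost: excess capacity gives 50 − 11 = 39; normal capacity gives 89 − 4 = 85. Would deviate. ✗
Neither assignment is incentive-compatible.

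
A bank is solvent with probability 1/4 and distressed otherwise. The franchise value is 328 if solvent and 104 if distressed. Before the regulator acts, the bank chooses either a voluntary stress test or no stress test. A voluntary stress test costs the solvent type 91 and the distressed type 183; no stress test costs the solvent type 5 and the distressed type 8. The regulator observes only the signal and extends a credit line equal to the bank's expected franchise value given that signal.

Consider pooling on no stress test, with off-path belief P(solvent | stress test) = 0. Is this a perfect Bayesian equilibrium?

At the pooled signal (no stress test) the regulator holds the prior 1/4 and pays 1/4·328 + 3/4·104 = 160. Off-path (stress test) belief 0 gives 0·328 + 1·104 = 104.
Solvent: no stress test gives 160 − 5 = 155; stress test gives 104 − 91 = 13. Stays. ✓
Distressed: no stress test gives 160 − 8 = 152; stress test gives 104 − 183 = -79. Stays. ✓

Yes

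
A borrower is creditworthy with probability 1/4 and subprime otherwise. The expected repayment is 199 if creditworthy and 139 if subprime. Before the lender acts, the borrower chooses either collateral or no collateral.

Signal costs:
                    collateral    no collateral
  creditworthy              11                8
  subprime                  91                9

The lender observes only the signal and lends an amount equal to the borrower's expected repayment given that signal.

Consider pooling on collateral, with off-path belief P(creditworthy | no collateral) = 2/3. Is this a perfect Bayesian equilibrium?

At the pooled signal (collateral) the lender holds the prior 1/4 and pays 1/4·199 + 3/4·139 = 154. Off-path (no collateral) belief 2/3 gives 2/3·199 + 1/3·139 = 179.
Creditworthy: collateral gives 154 − 11 = 143; no collateral gives 179 − 8 = 171. Deviates. ✗
Subprime: collateral gives 154 − 91 = 63; no collateral gives 179 − 9 = 170. Deviates. ✗

No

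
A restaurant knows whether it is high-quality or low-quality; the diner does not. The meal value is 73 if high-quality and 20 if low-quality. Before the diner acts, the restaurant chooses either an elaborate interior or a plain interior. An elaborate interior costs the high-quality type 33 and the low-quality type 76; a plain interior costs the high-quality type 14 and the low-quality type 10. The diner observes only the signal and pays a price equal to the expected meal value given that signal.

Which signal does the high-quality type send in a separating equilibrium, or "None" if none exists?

Try high-quality → elaborate interior, low-quality → plain interior:
  If types separate, elaborate interior earns payment 73 and plain interior earns 20.
  High-quality: elaborate interior gives 73 − 33 = 40; plain interior gives 20 − 14 = 6. No deviation. ✓
  Low-quality: plain interior gives 20 − 10 = 10; elaborate interior gives 73 − 76 = -3. No deviation. ✓
Both hold — the high-quality type sends elaborate interior.

elaborate interior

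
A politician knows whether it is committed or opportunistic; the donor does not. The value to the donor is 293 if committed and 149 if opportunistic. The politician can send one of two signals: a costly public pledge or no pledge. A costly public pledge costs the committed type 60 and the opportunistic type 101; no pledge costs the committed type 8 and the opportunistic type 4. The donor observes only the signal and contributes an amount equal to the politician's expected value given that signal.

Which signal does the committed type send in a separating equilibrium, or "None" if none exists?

Try committed → pledge, opportunistic → no pledge:
  If types separate, pledge earns payment 293 and no pledge earns 149.
  Committed: pledge gives 293 − 60 = 233; no pledge gives 149 − 8 = 141. No deviation. ✓
  Opportunistic: no pledge gives 149 − 4 = 145; pledge gives 293 − 101 = 192. Would deviate. ✗
Try committed → no pledge, opportunistic → pledge:
  If types separate, no pledge earns payment 293 and pledge earns 149.
  Committed: no pledge gives 293 − 8 = 285; pledge gives 149 − 60 = 89. No deviation. ✓
  Opportunistic: pledge gives 149 − 101 = 48; no pledge gives 293 − 4 = 289. Would deviate. ✗
Neither assignment is incentive-compatible.

None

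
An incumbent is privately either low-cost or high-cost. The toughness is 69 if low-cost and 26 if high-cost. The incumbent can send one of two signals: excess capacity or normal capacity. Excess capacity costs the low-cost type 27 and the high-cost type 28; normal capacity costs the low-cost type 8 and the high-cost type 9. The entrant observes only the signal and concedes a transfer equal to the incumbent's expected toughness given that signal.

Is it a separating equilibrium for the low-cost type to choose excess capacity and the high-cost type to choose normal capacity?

No

Under separation the entrant infers type exactly: excess capacity → low-cost (pays 69), normal capacity → high-cost (pays 26).
Low-cost: excess capacity gives 69 − 27 = 42; normal capacity gives 26 − 8 = 18. No deviation. ✓
High-cost: normal capacity gives 26 − 9 = 17; excess capacity gives 69 − 28 = 41. Would deviate. ✗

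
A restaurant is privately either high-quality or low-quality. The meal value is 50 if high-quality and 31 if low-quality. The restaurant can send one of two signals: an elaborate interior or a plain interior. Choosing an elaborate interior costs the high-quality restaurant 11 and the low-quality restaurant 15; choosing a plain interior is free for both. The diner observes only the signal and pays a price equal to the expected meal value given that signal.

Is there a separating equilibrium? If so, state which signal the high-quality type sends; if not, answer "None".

None

Try high-quality → elaborate interior, low-quality → plain interior:
  If types separate, elaborate interior earns payment 50 and plain interior earns 31.
  High-quality: elaborate interior gives 50 − 11 = 39; plain interior gives 31 − 0 = 31. No deviation. ✓
  Low-quality: plain interior gives 31 − 0 = 31; elaborate interior gives 50 − 15 = 35. Would deviate. ✗
Try high-quality → plain interior, low-quality → elaborate interior:
  If types separate, plain interior earns payment 50 and elaborate interior earns 31.
  High-quality: plain interior gives 50 − 0 = 50; elaborate interior gives 31 − 11 = 20. No deviation. ✓
  Low-quality: elaborate interior gives 31 − 15 = 16; plain interior gives 50 − 0 = 50. Would deviate. ✗
Neither assignment is incentive-compatible.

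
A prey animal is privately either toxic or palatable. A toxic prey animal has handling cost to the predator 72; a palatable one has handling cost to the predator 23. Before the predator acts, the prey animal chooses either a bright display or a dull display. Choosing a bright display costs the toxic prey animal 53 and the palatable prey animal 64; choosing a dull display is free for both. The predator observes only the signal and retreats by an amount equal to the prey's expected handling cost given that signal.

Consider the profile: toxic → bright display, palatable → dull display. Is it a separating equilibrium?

No

If types separate, bright display earns payment 72 and dull display earns 23.
Toxic: bright display gives 72 − 53 = 19; dull display gives 23 − 0 = 23. Would deviate. ✗
Palatable: dull display gives 23 − 0 = 23; bright display gives 72 − 64 = 8. No deviation. ✓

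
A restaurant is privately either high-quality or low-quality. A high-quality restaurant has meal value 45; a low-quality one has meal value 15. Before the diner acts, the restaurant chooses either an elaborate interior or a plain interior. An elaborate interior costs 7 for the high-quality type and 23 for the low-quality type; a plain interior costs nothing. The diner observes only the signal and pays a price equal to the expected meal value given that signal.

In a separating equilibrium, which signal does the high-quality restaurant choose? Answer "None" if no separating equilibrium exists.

None

Try high-quality → elaborate interior, low-quality → plain interior:
  If types separate, elaborate interior earns payment 45 and plain interior earns 15.
  High-quality: elaborate interior gives 45 − 7 = 38; plain interior gives 15 − 0 = 15. No deviation. ✓
  Low-quality: plain interior gives 15 − 0 = 15; elaborate interior gives 45 − 23 = 22. Would deviate. ✗
Try high-quality → plain interior, low-quality → elaborate interior:
  If types separate, plain interior earns payment 45 and elaborate interior earns 15.
  High-quality: plain interior gives 45 − 0 = 45; elaborate interior gives 15 − 7 = 8. No deviation. ✓
  Low-quality: elaborate interior gives 15 − 23 = -8; plain interior gives 45 − 0 = 45. Would deviate. ✗
Neither assignment is incentive-compatible.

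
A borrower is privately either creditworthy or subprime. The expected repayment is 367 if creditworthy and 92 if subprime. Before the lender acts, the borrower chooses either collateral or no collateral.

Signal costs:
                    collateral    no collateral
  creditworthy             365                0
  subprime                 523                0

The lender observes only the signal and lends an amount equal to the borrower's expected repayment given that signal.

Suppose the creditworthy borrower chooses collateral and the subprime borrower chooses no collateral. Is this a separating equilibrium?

No

If types separate, collateral earns payment 367 and no collateral earns 92.
Creditworthy: collateral gives 367 − 365 = 2; no collateral gives 92 − 0 = 92. Would deviate. ✗
Subprime: no collateral gives 92 − 0 = 92; collateral gives 367 − 523 = -156. No deviation. ✓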